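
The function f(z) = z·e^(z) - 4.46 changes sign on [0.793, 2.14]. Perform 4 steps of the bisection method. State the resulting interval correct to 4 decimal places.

[1.2139, 1.2981]

f(0.793000) = -2.707457, f(2.140000) = 13.728797 (opposite signs)
step 1: m = 1.466500, f(m) = 1.895869 > 0 → root in [0.793000, 1.466500]
step 2: m = 1.129750, f(m) = -0.963556 < 0 → root in [1.129750, 1.466500]
step 3: m = 1.298125, f(m) = 0.294283 > 0 → root in [1.129750, 1.298125]
step 4: m = 1.213938, f(m) = -0.373018 < 0 → root in [1.213938, 1.298125]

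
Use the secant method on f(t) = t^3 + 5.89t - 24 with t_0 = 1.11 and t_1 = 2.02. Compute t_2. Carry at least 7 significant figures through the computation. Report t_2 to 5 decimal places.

2.30709

f(t_0) = -16.094469, f(t_1) = -3.859792
t_2 = 2.020000 - (-3.859792)·(2.020000 - 1.110000)/(-3.859792 - (-16.094469)) = 2.307087; f(t_2) = 1.868549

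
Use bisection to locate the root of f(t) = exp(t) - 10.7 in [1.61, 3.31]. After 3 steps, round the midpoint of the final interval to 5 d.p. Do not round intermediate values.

f(1.610000) = -5.697189, f(3.310000) = 16.685125 (opposite signs)
step 1: m = 2.460000, f(m) = 1.004812 > 0 → root in [1.610000, 2.460000]
step 2: m = 2.035000, f(m) = -3.047748 < 0 → root in [2.035000, 2.460000]
step 3: m = 2.247500, f(m) = -1.235954 < 0 → root in [2.247500, 2.460000]
Midpoint of [2.247500, 2.460000] = 2.353750

2.35375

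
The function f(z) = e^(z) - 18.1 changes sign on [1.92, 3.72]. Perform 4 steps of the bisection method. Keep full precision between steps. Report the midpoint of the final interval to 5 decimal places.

2.87625

f(1.920000) = -11.279042, f(3.720000) = 23.164394 (opposite signs)
step 1: m = 2.820000, f(m) = -1.323149 < 0 → root in [2.820000, 3.720000]
step 2: m = 3.270000, f(m) = 8.211339 > 0 → root in [2.820000, 3.270000]
step 3: m = 3.045000, f(m) = 2.910031 > 0 → root in [2.820000, 3.045000]
step 4: m = 2.932500, f(m) = 0.674508 > 0 → root in [2.820000, 2.932500]
Midpoint of [2.820000, 2.932500] = 2.876250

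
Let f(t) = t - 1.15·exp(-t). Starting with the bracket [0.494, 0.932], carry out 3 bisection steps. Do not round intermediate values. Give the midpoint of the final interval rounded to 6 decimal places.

f(0.494000) = -0.207708, f(0.932000) = 0.479170 (opposite signs)
step 1: m = 0.713000, f(m) = 0.149303 > 0 → root in [0.494000, 0.713000]
step 2: m = 0.603500, f(m) = -0.025428 < 0 → root in [0.603500, 0.713000]
step 3: m = 0.658250, f(m) = 0.062830 > 0 → root in [0.603500, 0.658250]
Midpoint of [0.603500, 0.658250] = 0.630875

0.630875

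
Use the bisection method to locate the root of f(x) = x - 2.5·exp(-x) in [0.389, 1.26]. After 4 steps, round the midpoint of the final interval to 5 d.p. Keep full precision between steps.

0.96059

f(0.389000) = -1.305336, f(1.260000) = 0.550865 (opposite signs)
step 1: m = 0.824500, f(m) = -0.271635 < 0 → root in [0.824500, 1.260000]
step 2: m = 1.042250, f(m) = 0.160599 > 0 → root in [0.824500, 1.042250]
step 3: m = 0.933375, f(m) = -0.049686 < 0 → root in [0.933375, 1.042250]
step 4: m = 0.987813, f(m) = 0.056836 > 0 → root in [0.933375, 0.987813]
Midpoint of [0.933375, 0.987813] = 0.960594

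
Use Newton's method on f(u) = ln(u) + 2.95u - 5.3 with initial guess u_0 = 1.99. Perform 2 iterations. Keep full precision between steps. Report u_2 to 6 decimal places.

1.630818

f'(u) = 1/u + 2.95
u_0 = 1.990000: f = 1.258635, f' = 3.452513 → u_1 = 1.990000 - (1.258635)/(3.452513) = 1.625444
u_1 = 1.625444: f = -0.019160, f' = 3.565217 → u_2 = 1.625444 - (-0.019160)/(3.565217) = 1.630818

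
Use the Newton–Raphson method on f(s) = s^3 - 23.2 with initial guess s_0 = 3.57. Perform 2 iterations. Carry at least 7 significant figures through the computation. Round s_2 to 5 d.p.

Newton update: s ← s − f(s)/f'(s).
f'(s) = 3s^2
s_0 = 3.570000: f = 22.299293, f' = 38.234700 → s_1 = 3.570000 - (22.299293)/(38.234700) = 2.986779
s_1 = 2.986779: f = 3.444595, f' = 26.762540 → s_2 = 2.986779 - (3.444595)/(26.762540) = 2.858069

2.85807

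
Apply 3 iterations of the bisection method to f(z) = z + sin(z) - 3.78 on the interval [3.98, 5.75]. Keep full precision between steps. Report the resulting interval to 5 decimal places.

[4.64375, 4.86500]

f(3.980000) = -0.543579, f(5.750000) = 1.461721 (opposite signs)
step 1: m = 4.865000, f(m) = 0.096622 > 0 → root in [3.980000, 4.865000]
step 2: m = 4.422500, f(m) = -0.315776 < 0 → root in [4.422500, 4.865000]
step 3: m = 4.643750, f(m) = -0.133895 < 0 → root in [4.643750, 4.865000]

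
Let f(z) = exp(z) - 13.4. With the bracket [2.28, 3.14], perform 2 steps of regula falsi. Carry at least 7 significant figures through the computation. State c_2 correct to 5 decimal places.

False-position update: c = (a·f(b) − b·f(a))/(f(b) − f(a)); replace the endpoint whose sign matches f(c).
f(2.280000) = -3.623320, f(3.140000) = 9.703867
step 1: c = 2.513812, f(c) = -1.048075 < 0 → new bracket [2.513812, 3.140000]
step 2: c = 2.574851, f(c) = -0.270635 < 0 → new bracket [2.574851, 3.140000]

2.57485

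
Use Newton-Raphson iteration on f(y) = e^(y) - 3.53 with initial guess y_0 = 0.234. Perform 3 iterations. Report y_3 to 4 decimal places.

f'(y) = e^(y)
y_0 = 0.234000: f = -2.266356, f' = 1.263644 → y_1 = 0.234000 - (-2.266356)/(1.263644) = 2.027507
y_1 = 2.027507: f = 4.065130, f' = 7.595130 → y_2 = 2.027507 - (4.065130)/(7.595130) = 1.492279
y_2 = 1.492279: f = 0.917218, f' = 4.447218 → y_3 = 1.492279 - (0.917218)/(4.447218) = 1.286033

1.2860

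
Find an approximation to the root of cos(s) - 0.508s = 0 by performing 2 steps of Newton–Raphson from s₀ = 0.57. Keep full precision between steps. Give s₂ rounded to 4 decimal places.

1.0247

f'(s) = -sin(s) - 0.508
s_0 = 0.570000: f = 0.552341, f' = -1.047632 → s_1 = 0.570000 - (0.552341)/(-1.047632) = 1.097228
s_1 = 1.097228: f = -0.101327, f' = -1.397947 → s_2 = 1.097228 - (-0.101327)/(-1.397947) = 1.024745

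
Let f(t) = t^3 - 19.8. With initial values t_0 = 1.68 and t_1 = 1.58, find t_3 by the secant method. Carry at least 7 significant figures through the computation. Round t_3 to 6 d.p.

2.339740

f(t_0) = -15.058368, f(t_1) = -15.855688
t_2 = 1.580000 - (-15.855688)·(1.580000 - 1.680000)/(-15.855688 - (-15.058368)) = 3.568623; f(t_2) = 25.646660
t_3 = 3.568623 - (25.646660)·(3.568623 - 1.580000)/(25.646660 - (-15.855688)) = 2.339740; f(t_3) = -6.991370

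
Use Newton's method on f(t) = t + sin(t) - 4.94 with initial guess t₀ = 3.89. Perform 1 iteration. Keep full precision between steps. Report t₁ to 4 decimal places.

Newton update: t ← t − f(t)/f'(t).
f'(t) = 1 + cos(t)
t_0 = 3.890000: f = -1.730473, f' = 0.267226 → t_1 = 3.890000 - (-1.730473)/(0.267226) = 10.365679

10.3657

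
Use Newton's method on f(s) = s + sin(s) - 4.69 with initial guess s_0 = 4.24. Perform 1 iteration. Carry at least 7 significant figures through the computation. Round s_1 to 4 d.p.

6.6997

f'(s) = 1 + cos(s)
s_0 = 4.240000: f = -1.340484, f' = 0.544985 → s_1 = 4.240000 - (-1.340484)/(0.544985) = 6.699671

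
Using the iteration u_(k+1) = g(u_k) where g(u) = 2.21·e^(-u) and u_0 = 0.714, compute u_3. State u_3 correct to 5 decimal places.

1.04512

u_1 = g(0.714000) = 1.082196
u_2 = g(1.082196) = 0.748860
u_3 = g(0.748860) = 1.045121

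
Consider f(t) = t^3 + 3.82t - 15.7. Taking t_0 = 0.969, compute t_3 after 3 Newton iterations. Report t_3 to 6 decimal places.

f'(t) = 3t^2 + 3.82
t_0 = 0.969000: f = -11.088567, f' = 6.636883 → t_1 = 0.969000 - (-11.088567)/(6.636883) = 2.639749
t_1 = 2.639749: f = 12.778342, f' = 24.724827 → t_2 = 2.639749 - (12.778342)/(24.724827) = 2.122927
t_2 = 2.122927: f = 1.977227, f' = 17.340456 → t_3 = 2.122927 - (1.977227)/(17.340456) = 2.008903

2.008903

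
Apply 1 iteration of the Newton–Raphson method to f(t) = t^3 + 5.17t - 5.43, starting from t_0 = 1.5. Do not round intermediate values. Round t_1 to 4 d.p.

1.0218

Newton update: t ← t − f(t)/f'(t).
f'(t) = 3t^2 + 5.17
t_0 = 1.500000: f = 5.700000, f' = 11.920000 → t_1 = 1.500000 - (5.700000)/(11.920000) = 1.021812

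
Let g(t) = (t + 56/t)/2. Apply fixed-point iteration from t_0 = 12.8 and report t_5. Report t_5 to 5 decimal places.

t_1 = g(12.800000) = 8.587500
t_2 = g(8.587500) = 7.554303
t_3 = g(7.554303) = 7.483648
t_4 = g(7.483648) = 7.483315
t_5 = g(7.483315) = 7.483315

7.48331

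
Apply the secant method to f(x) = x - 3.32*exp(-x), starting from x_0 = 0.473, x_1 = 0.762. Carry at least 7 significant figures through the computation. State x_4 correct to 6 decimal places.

Secant update: x_(k+1) = x_k − f(x_k)·(x_k − x_(k-1))/(f(x_k) − f(x_(k-1))).
f(x_0) = -1.595792, f(x_1) = -0.787550
x_2 = 0.762000 - (-0.787550)·(0.762000 - 0.473000)/(-0.787550 - (-1.595792)) = 1.043602; f(x_2) = -0.125649
x_3 = 1.043602 - (-0.125649)·(1.043602 - 0.762000)/(-0.125649 - (-0.787550)) = 1.097058; f(x_3) = -0.011330
x_4 = 1.097058 - (-0.011330)·(1.097058 - 1.043602)/(-0.011330 - (-0.125649)) = 1.102356; f(x_4) = -0.000175

1.102356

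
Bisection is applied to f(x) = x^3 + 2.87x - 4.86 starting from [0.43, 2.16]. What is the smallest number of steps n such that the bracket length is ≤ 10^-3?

11

Initial width b − a = 2.16 − 0.43 = 1.730000.
After n steps the width is (b−a)/2^n; need (b−a)/2^n ≤ 10^-3.
So n ≥ log₂(1.730000/10^-3) = log₂(1730.0000) ≈ 10.7566.
Hence n = 11.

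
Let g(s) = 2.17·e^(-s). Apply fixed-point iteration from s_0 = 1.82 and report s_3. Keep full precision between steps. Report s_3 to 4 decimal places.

s_1 = g(1.820000) = 0.351596
s_2 = g(0.351596) = 1.526735
s_3 = g(1.526735) = 0.471419

0.4714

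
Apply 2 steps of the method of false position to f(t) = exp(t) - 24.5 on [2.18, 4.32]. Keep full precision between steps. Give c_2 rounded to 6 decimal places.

f(2.180000) = -15.653694, f(4.320000) = 50.688628
step 1: c = 2.684940, f(c) = -9.842675 < 0 → new bracket [2.684940, 4.320000]
step 2: c = 2.950809, f(c) = -5.378591 < 0 → new bracket [2.950809, 4.320000]

2.950809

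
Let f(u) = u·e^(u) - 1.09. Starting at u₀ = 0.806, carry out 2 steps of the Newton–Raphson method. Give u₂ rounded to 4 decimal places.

f'(u) = (u + 1)·e^(u)
u_0 = 0.806000: f = 0.714581, f' = 4.043515 → u_1 = 0.806000 - (0.714581)/(4.043515) = 0.629277
u_1 = 0.629277: f = 0.090684, f' = 3.056938 → u_2 = 0.629277 - (0.090684)/(3.056938) = 0.599612

0.5996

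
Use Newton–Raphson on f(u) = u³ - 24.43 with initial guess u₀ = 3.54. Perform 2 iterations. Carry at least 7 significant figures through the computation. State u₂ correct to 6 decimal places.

2.905467

f'(u) = 3u²
u_0 = 3.540000: f = 19.931864, f' = 37.594800 → u_1 = 3.540000 - (19.931864)/(37.594800) = 3.009824
u_1 = 3.009824: f = 2.836115, f' = 27.177120 → u_2 = 3.009824 - (2.836115)/(27.177120) = 2.905467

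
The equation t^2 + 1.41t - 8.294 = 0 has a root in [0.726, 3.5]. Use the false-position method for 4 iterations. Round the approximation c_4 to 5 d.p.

2.25812

f(0.726000) = -6.743264, f(3.500000) = 8.891000
step 1: c = 1.922463, f(c) = -1.887465 < 0 → new bracket [1.922463, 3.500000]
step 2: c = 2.198712, f(c) = -0.359480 < 0 → new bracket [2.198712, 3.500000]
step 3: c = 2.249281, f(c) = -0.063248 < 0 → new bracket [2.249281, 3.500000]
step 4: c = 2.258116, f(c) = -0.010971 < 0 → new bracket [2.258116, 3.500000]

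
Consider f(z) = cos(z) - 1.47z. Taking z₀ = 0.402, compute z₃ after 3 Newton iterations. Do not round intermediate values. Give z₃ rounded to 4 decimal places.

Newton update: z ← z − f(z)/f'(z).
f'(z) = -sin(z) - 1.47
z_0 = 0.402000: f = 0.329340, f' = -1.861260 → z_1 = 0.402000 - (0.329340)/(-1.861260) = 0.578945
z_1 = 0.578945: f = -0.014008, f' = -2.017141 → z_2 = 0.578945 - (-0.014008)/(-2.017141) = 0.572000
z_2 = 0.572000: f = -0.000020, f' = -2.011315 → z_3 = 0.572000 - (-0.000020)/(-2.011315) = 0.571990

0.5720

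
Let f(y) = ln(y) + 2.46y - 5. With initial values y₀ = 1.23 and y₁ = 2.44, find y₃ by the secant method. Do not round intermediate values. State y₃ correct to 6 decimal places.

Secant update: y_(k+1) = y_k − f(y_k)·(y_k − y_(k-1))/(f(y_k) − f(y_(k-1))).
f(y_0) = -1.767186, f(y_1) = 1.894398
y_2 = 2.440000 - (1.894398)·(2.440000 - 1.230000)/(1.894398 - (-1.767186)) = 1.813981; f(y_2) = 0.057917
y_3 = 1.813981 - (0.057917)·(1.813981 - 2.440000)/(0.057917 - (1.894398)) = 1.794238; f(y_3) = -0.001593

1.794238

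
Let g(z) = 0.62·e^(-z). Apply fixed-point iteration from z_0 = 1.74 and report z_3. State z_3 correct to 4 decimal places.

0.3555

z_1 = g(1.740000) = 0.108823
z_2 = g(0.108823) = 0.556071
z_3 = g(0.556071) = 0.355544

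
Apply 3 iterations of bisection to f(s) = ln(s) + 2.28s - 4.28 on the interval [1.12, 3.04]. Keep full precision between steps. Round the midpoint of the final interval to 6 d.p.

f(1.120000) = -1.613071, f(3.040000) = 3.763058 (opposite signs)
step 1: m = 2.080000, f(m) = 1.194768 > 0 → root in [1.120000, 2.080000]
step 2: m = 1.600000, f(m) = -0.161996 < 0 → root in [1.600000, 2.080000]
step 3: m = 1.840000, f(m) = 0.524966 > 0 → root in [1.600000, 1.840000]
Midpoint of [1.600000, 1.840000] = 1.720000

1.720000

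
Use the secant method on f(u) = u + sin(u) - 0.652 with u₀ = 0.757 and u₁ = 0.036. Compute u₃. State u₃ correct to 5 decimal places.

Secant update: u_(k+1) = u_k − f(u_k)·(u_k − u_(k-1))/(f(u_k) − f(u_(k-1))).
f(u_0) = 0.791744, f(u_1) = -0.580008
u_2 = 0.036000 - (-0.580008)·(0.036000 - 0.757000)/(-0.580008 - (0.791744)) = 0.340855; f(u_2) = 0.023148
u_3 = 0.340855 - (0.023148)·(0.340855 - 0.036000)/(0.023148 - (-0.580008)) = 0.329155; f(u_3) = 0.000399

0.32916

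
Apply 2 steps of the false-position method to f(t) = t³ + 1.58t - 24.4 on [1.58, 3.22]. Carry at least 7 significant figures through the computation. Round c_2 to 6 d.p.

f(1.580000) = -17.959288, f(3.220000) = 14.073848
step 1: c = 2.499461, f(c) = -4.835947 < 0 → new bracket [2.499461, 3.220000]
step 2: c = 2.683730, f(c) = -0.830385 < 0 → new bracket [2.683730, 3.220000]

2.683730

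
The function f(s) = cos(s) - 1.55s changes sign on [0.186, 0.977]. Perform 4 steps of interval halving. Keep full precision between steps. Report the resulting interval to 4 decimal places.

[0.5321, 0.5815]

f(0.186000) = 0.694452, f(0.977000) = -0.954838 (opposite signs)
step 1: m = 0.581500, f(m) = -0.065685 < 0 → root in [0.186000, 0.581500]
step 2: m = 0.383750, f(m) = 0.332455 > 0 → root in [0.383750, 0.581500]
step 3: m = 0.482625, f(m) = 0.137711 > 0 → root in [0.482625, 0.581500]
step 4: m = 0.532062, f(m) = 0.037066 > 0 → root in [0.532062, 0.581500]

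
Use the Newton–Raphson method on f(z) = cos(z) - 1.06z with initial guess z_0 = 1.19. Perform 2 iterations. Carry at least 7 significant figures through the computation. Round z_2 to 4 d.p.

0.7135

Newton update: z ← z − f(z)/f'(z).
f'(z) = -sin(z) - 1.06
z_0 = 1.190000: f = -0.889740, f' = -1.988369 → z_1 = 1.190000 - (-0.889740)/(-1.988369) = 0.742528
z_1 = 0.742528: f = -0.050317, f' = -1.736152 → z_2 = 0.742528 - (-0.050317)/(-1.736152) = 0.713545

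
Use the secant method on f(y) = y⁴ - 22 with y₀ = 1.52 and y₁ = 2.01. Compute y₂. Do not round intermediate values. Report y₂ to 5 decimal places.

f(y_0) = -16.662052, f(y_1) = -5.677592
y_2 = 2.010000 - (-5.677592)·(2.010000 - 1.520000)/(-5.677592 - (-16.662052)) = 2.263269; f(y_2) = 4.238831

2.26327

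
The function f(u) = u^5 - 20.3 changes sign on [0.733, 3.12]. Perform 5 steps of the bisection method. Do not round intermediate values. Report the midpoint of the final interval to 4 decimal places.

1.8146

f(0.733000) = -20.088398, f(3.120000) = 275.346655 (opposite signs)
step 1: m = 1.926500, f(m) = 6.236587 > 0 → root in [0.733000, 1.926500]
step 2: m = 1.329750, f(m) = -16.142330 < 0 → root in [1.329750, 1.926500]
step 3: m = 1.628125, f(m) = -8.859665 < 0 → root in [1.628125, 1.926500]
step 4: m = 1.777313, f(m) = -2.565499 < 0 → root in [1.777313, 1.926500]
step 5: m = 1.851906, f(m) = 1.481861 > 0 → root in [1.777313, 1.851906]
Midpoint of [1.777313, 1.851906] = 1.814609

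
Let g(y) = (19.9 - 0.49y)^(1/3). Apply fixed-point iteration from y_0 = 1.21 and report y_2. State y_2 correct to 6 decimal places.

2.648853

y_1 = g(1.210000) = 2.682701
y_2 = g(2.682701) = 2.648853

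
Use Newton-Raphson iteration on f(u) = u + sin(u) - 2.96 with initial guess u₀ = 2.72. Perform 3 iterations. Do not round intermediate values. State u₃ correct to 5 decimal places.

Newton update: u ← u − f(u)/f'(u).
f'(u) = 1 + cos(u)
u_0 = 2.720000: f = 0.169214, f' = 0.087562 → u_1 = 2.720000 - (0.169214)/(0.087562) = 0.787485
u_1 = 0.787485: f = -1.463934, f' = 1.705630 → u_2 = 0.787485 - (-1.463934)/(1.705630) = 1.645780
u_2 = 1.645780: f = -0.317030, f' = 0.925086 → u_3 = 1.645780 - (-0.317030)/(0.925086) = 1.988483

1.98848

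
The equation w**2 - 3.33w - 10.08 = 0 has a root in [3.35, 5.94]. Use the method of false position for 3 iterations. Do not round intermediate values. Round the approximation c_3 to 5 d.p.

5.24825

f(3.350000) = -10.013000, f(5.940000) = 5.423400
step 1: c = 5.030034, f(c) = -1.528774 < 0 → new bracket [5.030034, 5.940000]
step 2: c = 5.230134, f(c) = -0.142045 < 0 → new bracket [5.230134, 5.940000]
step 3: c = 5.248252, f(c) = -0.012533 < 0 → new bracket [5.248252, 5.940000]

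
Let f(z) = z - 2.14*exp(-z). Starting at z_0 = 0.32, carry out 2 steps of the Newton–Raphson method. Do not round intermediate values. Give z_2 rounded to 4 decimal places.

f'(z) = 1 + 2.14*exp(-z)
z_0 = 0.320000: f = -1.233959, f' = 2.553959 → z_1 = 0.320000 - (-1.233959)/(2.553959) = 0.803155
z_1 = 0.803155: f = -0.155379, f' = 1.958535 → z_2 = 0.803155 - (-0.155379)/(1.958535) = 0.882490

0.8825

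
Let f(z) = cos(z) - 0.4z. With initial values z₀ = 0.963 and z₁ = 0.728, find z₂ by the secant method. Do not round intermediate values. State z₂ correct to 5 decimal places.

1.12510

Secant update: z_(k+1) = z_k − f(z_k)·(z_k − z_(k-1))/(f(z_k) − f(z_(k-1))).
f(z_0) = 0.185860, f(z_1) = 0.455307
z_2 = 0.728000 - (0.455307)·(0.728000 - 0.963000)/(0.455307 - (0.185860)) = 1.125099; f(z_2) = -0.018952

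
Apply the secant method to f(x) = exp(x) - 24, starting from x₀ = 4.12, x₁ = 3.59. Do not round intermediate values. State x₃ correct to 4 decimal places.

3.2073

f(x_0) = 37.559242, f(x_1) = 12.234076
x_2 = 3.590000 - (12.234076)·(3.590000 - 4.120000)/(12.234076 - (37.559242)) = 3.333968; f(x_2) = 4.049413
x_3 = 3.333968 - (4.049413)·(3.333968 - 3.590000)/(4.049413 - (12.234076)) = 3.207294; f(x_3) = 0.712128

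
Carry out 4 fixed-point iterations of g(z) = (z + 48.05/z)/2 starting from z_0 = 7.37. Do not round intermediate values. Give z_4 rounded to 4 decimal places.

6.9318

z_1 = g(7.370000) = 6.944837
z_2 = g(6.944837) = 6.931823
z_3 = g(6.931823) = 6.931811
z_4 = g(6.931811) = 6.931811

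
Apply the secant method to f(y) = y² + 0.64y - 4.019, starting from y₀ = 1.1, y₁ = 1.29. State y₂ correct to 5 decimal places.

f(y_0) = -2.105000, f(y_1) = -1.529300
y_2 = 1.290000 - (-1.529300)·(1.290000 - 1.100000)/(-1.529300 - (-2.105000)) = 1.794719; f(y_2) = 0.350638

1.79472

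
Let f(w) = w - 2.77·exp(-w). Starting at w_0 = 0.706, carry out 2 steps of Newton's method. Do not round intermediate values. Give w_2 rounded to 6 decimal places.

1.009299

f'(w) = 1 + 2.77·exp(-w)
w_0 = 0.706000: f = -0.661313, f' = 2.367313 → w_1 = 0.706000 - (-0.661313)/(2.367313) = 0.985352
w_1 = 0.985352: f = -0.048711, f' = 2.034063 → w_2 = 0.985352 - (-0.048711)/(2.034063) = 1.009299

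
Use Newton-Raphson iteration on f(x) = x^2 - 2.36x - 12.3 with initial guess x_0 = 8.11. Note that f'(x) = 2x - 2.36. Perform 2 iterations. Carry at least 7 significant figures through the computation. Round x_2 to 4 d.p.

4.9439

x_0 = 8.110000: f = 34.332500, f' = 13.860000 → x_1 = 8.110000 - (34.332500)/(13.860000) = 5.632908
x_1 = 5.632908: f = 6.135987, f' = 8.905815 → x_2 = 5.632908 - (6.135987)/(8.905815) = 4.943921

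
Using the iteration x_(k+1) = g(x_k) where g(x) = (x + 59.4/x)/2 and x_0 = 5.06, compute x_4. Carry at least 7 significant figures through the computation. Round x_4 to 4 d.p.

7.7071

x_1 = g(5.060000) = 8.399565
x_2 = g(8.399565) = 7.735680
x_3 = g(7.735680) = 7.707192
x_4 = g(7.707192) = 7.707140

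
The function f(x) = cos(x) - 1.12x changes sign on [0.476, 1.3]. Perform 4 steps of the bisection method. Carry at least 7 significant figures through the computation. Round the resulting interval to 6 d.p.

f(0.476000) = 0.355715, f(1.300000) = -1.188501 (opposite signs)
step 1: m = 0.888000, f(m) = -0.363595 < 0 → root in [0.476000, 0.888000]
step 2: m = 0.682000, f(m) = 0.012474 > 0 → root in [0.682000, 0.888000]
step 3: m = 0.785000, f(m) = -0.171812 < 0 → root in [0.682000, 0.785000]
step 4: m = 0.733500, f(m) = -0.078684 < 0 → root in [0.682000, 0.733500]

[0.682000, 0.733500]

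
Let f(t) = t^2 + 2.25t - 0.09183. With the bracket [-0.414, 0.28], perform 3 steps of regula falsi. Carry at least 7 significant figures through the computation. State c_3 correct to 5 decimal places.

False-position update: c = (a·f(b) − b·f(a))/(f(b) − f(a)); replace the endpoint whose sign matches f(c).
f(-0.414000) = -0.851934, f(0.280000) = 0.616570
step 1: c = -0.011385, f(c) = -0.117316 < 0 → new bracket [-0.011385, 0.280000]
step 2: c = 0.035195, f(c) = -0.011403 < 0 → new bracket [0.035195, 0.280000]
step 3: c = 0.039640, f(c) = -0.001068 < 0 → new bracket [0.039640, 0.280000]

0.03964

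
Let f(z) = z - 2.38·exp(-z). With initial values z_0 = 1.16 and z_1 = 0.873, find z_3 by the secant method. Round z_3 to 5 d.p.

f(z_0) = 0.413903, f(z_1) = -0.121118
z_2 = 0.873000 - (-0.121118)·(0.873000 - 1.160000)/(-0.121118 - (0.413903)) = 0.937971; f(z_2) = 0.006388
z_3 = 0.937971 - (0.006388)·(0.937971 - 0.873000)/(0.006388 - (-0.121118)) = 0.934716; f(z_3) = 0.000096

0.93472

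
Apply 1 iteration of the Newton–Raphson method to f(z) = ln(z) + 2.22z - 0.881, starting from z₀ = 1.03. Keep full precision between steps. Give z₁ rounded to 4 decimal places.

f'(z) = 1/z + 2.22
z_0 = 1.030000: f = 1.435159, f' = 3.190874 → z_1 = 1.030000 - (1.435159)/(3.190874) = 0.580230

0.5802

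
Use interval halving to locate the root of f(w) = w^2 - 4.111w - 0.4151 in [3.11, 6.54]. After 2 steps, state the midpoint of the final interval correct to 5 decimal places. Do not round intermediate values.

f(3.110000) = -3.528210, f(6.540000) = 15.470560 (opposite signs)
step 1: m = 4.825000, f(m) = 3.029950 > 0 → root in [3.110000, 4.825000]
step 2: m = 3.967500, f(m) = -0.984436 < 0 → root in [3.967500, 4.825000]
Midpoint of [3.967500, 4.825000] = 4.396250

4.39625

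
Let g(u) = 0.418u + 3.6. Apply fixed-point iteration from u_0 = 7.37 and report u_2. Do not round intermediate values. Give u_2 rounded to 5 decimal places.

6.39252

u_1 = g(7.370000) = 6.680660
u_2 = g(6.680660) = 6.392516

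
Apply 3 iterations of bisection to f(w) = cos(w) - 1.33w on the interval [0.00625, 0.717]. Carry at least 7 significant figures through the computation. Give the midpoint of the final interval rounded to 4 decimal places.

f(0.006250) = 0.991668, f(0.717000) = -0.199830 (opposite signs)
step 1: m = 0.361625, f(m) = 0.454362 > 0 → root in [0.361625, 0.717000]
step 2: m = 0.539312, f(m) = 0.140776 > 0 → root in [0.539312, 0.717000]
step 3: m = 0.628156, f(m) = -0.026335 < 0 → root in [0.539312, 0.628156]
Midpoint of [0.539312, 0.628156] = 0.583734

0.5837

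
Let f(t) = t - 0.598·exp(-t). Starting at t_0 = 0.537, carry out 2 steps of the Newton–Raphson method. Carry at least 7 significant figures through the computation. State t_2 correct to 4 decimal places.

0.4006

f'(t) = 1 + 0.598·exp(-t)
t_0 = 0.537000: f = 0.187470, f' = 1.349530 → t_1 = 0.537000 - (0.187470)/(1.349530) = 0.398085
t_1 = 0.398085: f = -0.003534, f' = 1.401620 → t_2 = 0.398085 - (-0.003534)/(1.401620) = 0.400607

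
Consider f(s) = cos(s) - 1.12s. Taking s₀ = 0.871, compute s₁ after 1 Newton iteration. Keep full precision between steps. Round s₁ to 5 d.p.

Newton update: s ← s − f(s)/f'(s).
f'(s) = -sin(s) - 1.12
s_0 = 0.871000: f = -0.331458, f' = -1.884973 → s_1 = 0.871000 - (-0.331458)/(-1.884973) = 0.695158

0.69516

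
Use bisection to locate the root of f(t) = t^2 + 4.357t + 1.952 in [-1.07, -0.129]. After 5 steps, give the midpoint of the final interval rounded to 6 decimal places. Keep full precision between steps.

f(-1.070000) = -1.565090, f(-0.129000) = 1.406588 (opposite signs)
step 1: m = -0.599500, f(m) = -0.300621 < 0 → root in [-0.599500, -0.129000]
step 2: m = -0.364250, f(m) = 0.497641 > 0 → root in [-0.599500, -0.364250]
step 3: m = -0.481875, f(m) = 0.084674 > 0 → root in [-0.599500, -0.481875]
step 4: m = -0.540687, f(m) = -0.111432 < 0 → root in [-0.540687, -0.481875]
step 5: m = -0.511281, f(m) = -0.014244 < 0 → root in [-0.511281, -0.481875]
Midpoint of [-0.511281, -0.481875] = -0.496578

-0.496578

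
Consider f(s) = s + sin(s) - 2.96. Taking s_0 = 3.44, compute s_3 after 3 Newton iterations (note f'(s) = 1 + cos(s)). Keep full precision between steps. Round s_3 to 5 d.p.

s_0 = 3.440000: f = 0.186002, f' = 0.044194 → s_1 = 3.440000 - (0.186002)/(0.044194) = -0.768748
s_1 = -0.768748: f = -4.423985, f' = 1.718781 → s_2 = -0.768748 - (-4.423985)/(1.718781) = 1.805159
s_2 = 1.805159: f = -0.182178, f' = 0.767777 → s_3 = 1.805159 - (-0.182178)/(0.767777) = 2.042440

2.04244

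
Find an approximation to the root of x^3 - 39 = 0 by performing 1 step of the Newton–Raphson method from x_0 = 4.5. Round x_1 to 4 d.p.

Newton update: x ← x − f(x)/f'(x).
f'(x) = 3x^2
x_0 = 4.500000: f = 52.125000, f' = 60.750000 → x_1 = 4.500000 - (52.125000)/(60.750000) = 3.641975

3.6420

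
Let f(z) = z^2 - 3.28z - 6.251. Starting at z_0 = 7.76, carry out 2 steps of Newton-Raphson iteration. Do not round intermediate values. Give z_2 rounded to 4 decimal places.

4.7146

f'(z) = 2z - 3.28
z_0 = 7.760000: f = 28.513800, f' = 12.240000 → z_1 = 7.760000 - (28.513800)/(12.240000) = 5.430441
z_1 = 5.430441: f = 5.426844, f' = 7.580882 → z_2 = 5.430441 - (5.426844)/(7.580882) = 4.714582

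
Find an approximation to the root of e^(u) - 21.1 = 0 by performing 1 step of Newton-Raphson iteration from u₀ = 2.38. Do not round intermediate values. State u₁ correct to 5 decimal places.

f'(u) = e^(u)
u_0 = 2.380000: f = -10.295097, f' = 10.804903 → u_1 = 2.380000 - (-10.295097)/(10.804903) = 3.332817

3.33282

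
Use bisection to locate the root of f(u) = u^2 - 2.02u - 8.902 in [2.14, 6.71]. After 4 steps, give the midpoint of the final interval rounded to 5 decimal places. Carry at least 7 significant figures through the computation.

f(2.140000) = -8.645200, f(6.710000) = 22.567900 (opposite signs)
step 1: m = 4.425000, f(m) = 1.740125 > 0 → root in [2.140000, 4.425000]
step 2: m = 3.282500, f(m) = -4.757844 < 0 → root in [3.282500, 4.425000]
step 3: m = 3.853750, f(m) = -1.835186 < 0 → root in [3.853750, 4.425000]
step 4: m = 4.139375, f(m) = -0.129112 < 0 → root in [4.139375, 4.425000]
Midpoint of [4.139375, 4.425000] = 4.282187

4.28219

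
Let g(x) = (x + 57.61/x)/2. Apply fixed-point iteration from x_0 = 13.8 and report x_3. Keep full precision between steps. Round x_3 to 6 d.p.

x_1 = g(13.800000) = 8.987319
x_2 = g(8.987319) = 7.698731
x_3 = g(7.698731) = 7.590891

7.590891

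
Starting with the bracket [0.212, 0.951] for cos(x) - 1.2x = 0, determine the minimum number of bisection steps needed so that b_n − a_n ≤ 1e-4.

Initial width b − a = 0.951 − 0.212 = 0.739000.
After n steps the width is (b−a)/2^n; need (b−a)/2^n ≤ 1e-4.
So n ≥ log₂(0.739000/1e-4) = log₂(7390.0000) ≈ 12.8514.
Hence n = 13.

13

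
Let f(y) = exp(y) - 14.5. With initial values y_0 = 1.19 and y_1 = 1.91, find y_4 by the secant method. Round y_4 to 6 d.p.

2.560126

Secant update: y_(k+1) = y_k − f(y_k)·(y_k − y_(k-1))/(f(y_k) − f(y_(k-1))).
f(y_0) = -11.212919, f(y_1) = -7.746911
y_2 = 1.910000 - (-7.746911)·(1.910000 - 1.190000)/(-7.746911 - (-11.212919)) = 3.519280; f(y_2) = 19.260106
y_3 = 3.519280 - (19.260106)·(3.519280 - 1.910000)/(19.260106 - (-7.746911)) = 2.371619; f(y_3) = -3.785276
y_4 = 2.371619 - (-3.785276)·(2.371619 - 3.519280)/(-3.785276 - (19.260106)) = 2.560126; f(y_4) = -1.562556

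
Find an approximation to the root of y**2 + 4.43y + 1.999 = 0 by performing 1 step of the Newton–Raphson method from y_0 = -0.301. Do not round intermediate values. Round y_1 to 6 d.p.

f'(y) = 2y + 4.43
y_0 = -0.301000: f = 0.756171, f' = 3.828000 → y_1 = -0.301000 - (0.756171)/(3.828000) = -0.498537

-0.498537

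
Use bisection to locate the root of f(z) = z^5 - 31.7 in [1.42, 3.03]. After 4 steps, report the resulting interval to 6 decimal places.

f(1.420000) = -25.926466, f(3.030000) = 223.695442 (opposite signs)
step 1: m = 2.225000, f(m) = 22.831831 > 0 → root in [1.420000, 2.225000]
step 2: m = 1.822500, f(m) = -11.593444 < 0 → root in [1.822500, 2.225000]
step 3: m = 2.023750, f(m) = 2.245664 > 0 → root in [1.822500, 2.023750]
step 4: m = 1.923125, f(m) = -5.395045 < 0 → root in [1.923125, 2.023750]

[1.923125, 2.023750]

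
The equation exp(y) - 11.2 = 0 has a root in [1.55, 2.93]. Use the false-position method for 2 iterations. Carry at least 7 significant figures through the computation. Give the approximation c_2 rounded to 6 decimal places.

2.360859

f(1.550000) = -6.488530, f(2.930000) = 7.527630
step 1: c = 2.188846, f(c) = -2.275090 < 0 → new bracket [2.188846, 2.930000]
step 2: c = 2.360859, f(c) = -0.599949 < 0 → new bracket [2.360859, 2.930000]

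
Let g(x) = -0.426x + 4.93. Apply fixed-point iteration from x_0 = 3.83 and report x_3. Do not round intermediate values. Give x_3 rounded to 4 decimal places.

3.4284

x_1 = g(3.830000) = 3.298420
x_2 = g(3.298420) = 3.524873
x_3 = g(3.524873) = 3.428404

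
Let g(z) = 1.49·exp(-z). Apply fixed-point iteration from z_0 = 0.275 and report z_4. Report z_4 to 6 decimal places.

0.592872

z_1 = g(0.275000) = 1.131762
z_2 = g(1.131762) = 0.480472
z_3 = g(0.480472) = 0.921552
z_4 = g(0.921552) = 0.592872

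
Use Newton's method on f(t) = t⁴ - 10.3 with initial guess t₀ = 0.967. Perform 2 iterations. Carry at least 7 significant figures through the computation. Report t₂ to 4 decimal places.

f'(t) = 4t³
t_0 = 0.967000: f = -9.425609, f' = 3.616924 → t_1 = 0.967000 - (-9.425609)/(3.616924) = 3.572973
t_1 = 3.572973: f = 152.674312, f' = 182.452306 → t_2 = 3.572973 - (152.674312)/(182.452306) = 2.736183

2.7362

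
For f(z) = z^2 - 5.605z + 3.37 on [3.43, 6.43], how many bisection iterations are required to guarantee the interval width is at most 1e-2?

Initial width b − a = 6.43 − 3.43 = 3.000000.
After n steps the width is (b−a)/2^n; need (b−a)/2^n ≤ 1e-2.
So n ≥ log₂(3.000000/1e-2) = log₂(300.0000) ≈ 8.2288.
Hence n = 9.

9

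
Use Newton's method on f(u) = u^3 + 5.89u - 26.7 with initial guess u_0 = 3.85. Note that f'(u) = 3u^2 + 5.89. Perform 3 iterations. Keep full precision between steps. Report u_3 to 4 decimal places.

Newton update: u ← u − f(u)/f'(u).
u_0 = 3.850000: f = 53.043125, f' = 50.357500 → u_1 = 3.850000 - (53.043125)/(50.357500) = 2.796669
u_1 = 2.796669: f = 11.646123, f' = 29.354069 → u_2 = 2.796669 - (11.646123)/(29.354069) = 2.399922
u_2 = 2.399922: f = 1.258201, f' = 23.168882 → u_3 = 2.399922 - (1.258201)/(23.168882) = 2.345617

2.3456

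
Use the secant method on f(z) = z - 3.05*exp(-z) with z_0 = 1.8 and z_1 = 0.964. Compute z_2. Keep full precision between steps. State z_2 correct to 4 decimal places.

1.0754

f(z_0) = 1.295838, f(z_1) = -0.199161
z_2 = 0.964000 - (-0.199161)·(0.964000 - 1.800000)/(-0.199161 - (1.295838)) = 1.075371; f(z_2) = 0.034798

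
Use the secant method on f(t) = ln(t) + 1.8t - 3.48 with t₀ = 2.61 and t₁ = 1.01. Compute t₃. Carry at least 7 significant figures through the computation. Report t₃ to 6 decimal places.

f(t_0) = 2.177350, f(t_1) = -1.652050
t_2 = 1.010000 - (-1.652050)·(1.010000 - 2.610000)/(-1.652050 - (2.177350)) = 1.700259; f(t_2) = 0.111248
t_3 = 1.700259 - (0.111248)·(1.700259 - 1.010000)/(0.111248 - (-1.652050)) = 1.656710; f(t_3) = 0.006913

1.656710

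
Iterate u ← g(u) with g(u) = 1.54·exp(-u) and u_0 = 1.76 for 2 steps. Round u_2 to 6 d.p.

u_1 = g(1.760000) = 0.264949
u_2 = g(0.264949) = 1.181557

1.181557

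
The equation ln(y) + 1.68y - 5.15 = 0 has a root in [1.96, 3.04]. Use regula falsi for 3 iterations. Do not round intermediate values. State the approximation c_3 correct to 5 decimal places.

False-position update: c = (a·f(b) − b·f(a))/(f(b) − f(a)); replace the endpoint whose sign matches f(c).
f(1.960000) = -1.184256, f(3.040000) = 1.069058
step 1: c = 2.527607, f(c) = 0.023653 > 0 → new bracket [1.960000, 2.527607]
step 2: c = 2.516492, f(c) = 0.000573 > 0 → new bracket [1.960000, 2.516492]
step 3: c = 2.516223, f(c) = 0.000014 > 0 → new bracket [1.960000, 2.516223]

2.51622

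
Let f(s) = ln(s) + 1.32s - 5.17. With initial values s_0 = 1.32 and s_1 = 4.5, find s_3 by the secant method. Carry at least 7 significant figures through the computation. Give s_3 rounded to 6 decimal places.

3.063932

f(s_0) = -3.149968, f(s_1) = 2.274077
s_2 = 4.500000 - (2.274077)·(4.500000 - 1.320000)/(2.274077 - (-3.149968)) = 3.166758; f(s_2) = 0.162829
s_3 = 3.166758 - (0.162829)·(3.166758 - 4.500000)/(0.162829 - (2.274077)) = 3.063932; f(s_3) = -0.005910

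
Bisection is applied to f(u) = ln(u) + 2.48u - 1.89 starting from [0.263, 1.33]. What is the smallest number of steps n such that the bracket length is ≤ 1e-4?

Initial width b − a = 1.33 − 0.263 = 1.067000.
After n steps the width is (b−a)/2^n; need (b−a)/2^n ≤ 1e-4.
So n ≥ log₂(1.067000/1e-4) = log₂(10670.0000) ≈ 13.3813.
Hence n = 14.

14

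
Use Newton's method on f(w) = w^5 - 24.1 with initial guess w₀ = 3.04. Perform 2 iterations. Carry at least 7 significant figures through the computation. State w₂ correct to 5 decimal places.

f'(w) = 5w⁴
w_0 = 3.040000: f = 235.537799, f' = 427.035853 → w_1 = 3.040000 - (235.537799)/(427.035853) = 2.488436
w_1 = 2.488436: f = 71.318367, f' = 191.723605 → w_2 = 2.488436 - (71.318367)/(191.723605) = 2.116450

2.11645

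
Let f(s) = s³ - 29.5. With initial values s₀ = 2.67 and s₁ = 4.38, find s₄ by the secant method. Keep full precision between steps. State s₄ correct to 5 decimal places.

f(s_0) = -10.465837, f(s_1) = 54.527672
s_2 = 4.380000 - (54.527672)·(4.380000 - 2.670000)/(54.527672 - (-10.465837)) = 2.945360; f(s_2) = -3.948586
s_3 = 2.945360 - (-3.948586)·(2.945360 - 4.380000)/(-3.948586 - (54.527672)) = 3.042233; f(s_3) = -1.343580
s_4 = 3.042233 - (-1.343580)·(3.042233 - 2.945360)/(-1.343580 - (-3.948586)) = 3.092197; f(s_4) = 0.066615

3.09220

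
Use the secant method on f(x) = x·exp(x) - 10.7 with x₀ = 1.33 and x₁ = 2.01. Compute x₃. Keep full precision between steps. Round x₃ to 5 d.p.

1.77835

f(x_0) = -5.671212, f(x_1) = 4.301268
x_2 = 2.010000 - (4.301268)·(2.010000 - 1.330000)/(4.301268 - (-5.671212)) = 1.716707; f(x_2) = -1.144524
x_3 = 1.716707 - (-1.144524)·(1.716707 - 2.010000)/(-1.144524 - (4.301268)) = 1.778347; f(x_3) = -0.172072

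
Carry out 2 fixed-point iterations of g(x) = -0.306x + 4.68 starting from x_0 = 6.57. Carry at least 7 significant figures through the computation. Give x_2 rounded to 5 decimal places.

3.86311

x_1 = g(6.570000) = 2.669580
x_2 = g(2.669580) = 3.863109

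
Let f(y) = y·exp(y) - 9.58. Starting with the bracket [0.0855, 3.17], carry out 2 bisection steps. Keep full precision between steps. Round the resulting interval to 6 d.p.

[1.627750, 2.398875]

f(0.085500) = -9.486868, f(3.170000) = 65.889725 (opposite signs)
step 1: m = 1.627750, f(m) = -1.290840 < 0 → root in [1.627750, 3.170000]
step 2: m = 2.398875, f(m) = 16.833490 > 0 → root in [1.627750, 2.398875]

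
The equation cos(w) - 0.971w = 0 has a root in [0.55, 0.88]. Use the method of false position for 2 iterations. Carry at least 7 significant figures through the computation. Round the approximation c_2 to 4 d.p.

f(0.550000) = 0.318475, f(0.880000) = -0.217329
step 1: c = 0.746148, f(c) = 0.009800 > 0 → new bracket [0.746148, 0.880000]
step 2: c = 0.751923, f(c) = 0.000259 > 0 → new bracket [0.751923, 0.880000]

0.7519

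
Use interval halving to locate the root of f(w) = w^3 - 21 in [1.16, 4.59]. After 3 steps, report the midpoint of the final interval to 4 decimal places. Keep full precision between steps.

2.6606

f(1.160000) = -19.439104, f(4.590000) = 75.702579 (opposite signs)
step 1: m = 2.875000, f(m) = 2.763672 > 0 → root in [1.160000, 2.875000]
step 2: m = 2.017500, f(m) = -12.788157 < 0 → root in [2.017500, 2.875000]
step 3: m = 2.446250, f(m) = -6.361300 < 0 → root in [2.446250, 2.875000]
Midpoint of [2.446250, 2.875000] = 2.660625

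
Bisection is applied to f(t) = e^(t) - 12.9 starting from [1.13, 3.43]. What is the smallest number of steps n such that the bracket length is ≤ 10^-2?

Initial width b − a = 3.43 − 1.13 = 2.300000.
After n steps the width is (b−a)/2^n; need (b−a)/2^n ≤ 10^-2.
So n ≥ log₂(2.300000/10^-2) = log₂(230.0000) ≈ 7.8455.
Hence n = 8.

8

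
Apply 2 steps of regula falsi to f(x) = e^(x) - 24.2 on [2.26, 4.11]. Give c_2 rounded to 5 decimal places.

3.02252

f(2.260000) = -14.616911, f(4.110000) = 36.746718
step 1: c = 2.786468, f(c) = -7.976390 < 0 → new bracket [2.786468, 4.110000]
step 2: c = 3.022520, f(c) = -3.656999 < 0 → new bracket [3.022520, 4.110000]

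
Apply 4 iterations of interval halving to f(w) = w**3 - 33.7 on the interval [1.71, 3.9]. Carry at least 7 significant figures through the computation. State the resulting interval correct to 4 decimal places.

f(1.710000) = -28.699789, f(3.900000) = 25.619000 (opposite signs)
step 1: m = 2.805000, f(m) = -11.630190 < 0 → root in [2.805000, 3.900000]
step 2: m = 3.352500, f(m) = 3.979607 > 0 → root in [2.805000, 3.352500]
step 3: m = 3.078750, f(m) = -4.517448 < 0 → root in [3.078750, 3.352500]
step 4: m = 3.215625, f(m) = -0.449652 < 0 → root in [3.215625, 3.352500]

[3.2156, 3.3525]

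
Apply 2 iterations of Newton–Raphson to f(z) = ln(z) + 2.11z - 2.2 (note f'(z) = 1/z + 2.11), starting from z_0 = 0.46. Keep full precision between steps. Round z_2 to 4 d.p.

1.0273

z_0 = 0.460000: f = -2.005929, f' = 4.283913 → z_1 = 0.460000 - (-2.005929)/(4.283913) = 0.928247
z_1 = 0.928247: f = -0.315857, f' = 3.187300 → z_2 = 0.928247 - (-0.315857)/(3.187300) = 1.027345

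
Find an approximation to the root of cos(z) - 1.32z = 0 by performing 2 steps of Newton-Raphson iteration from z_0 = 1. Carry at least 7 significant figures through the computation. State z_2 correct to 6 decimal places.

f'(z) = -sin(z) - 1.32
z_0 = 1.000000: f = -0.779698, f' = -2.161471 → z_1 = 1.000000 - (-0.779698)/(-2.161471) = 0.639275
z_1 = 0.639275: f = -0.041314, f' = -1.916613 → z_2 = 0.639275 - (-0.041314)/(-1.916613) = 0.617719

0.617719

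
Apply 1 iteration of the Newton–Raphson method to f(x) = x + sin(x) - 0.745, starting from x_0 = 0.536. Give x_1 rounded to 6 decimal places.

f'(x) = 1 + cos(x)
x_0 = 0.536000: f = 0.301701, f' = 1.859758 → x_1 = 0.536000 - (0.301701)/(1.859758) = 0.373774

0.373774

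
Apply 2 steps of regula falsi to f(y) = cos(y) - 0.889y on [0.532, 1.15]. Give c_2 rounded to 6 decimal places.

f(0.532000) = 0.388846, f(1.150000) = -0.613863
step 1: c = 0.771658, f(c) = 0.030752 > 0 → new bracket [0.771658, 1.150000]
step 2: c = 0.789707, f(c) = 0.002004 > 0 → new bracket [0.789707, 1.150000]

0.789707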